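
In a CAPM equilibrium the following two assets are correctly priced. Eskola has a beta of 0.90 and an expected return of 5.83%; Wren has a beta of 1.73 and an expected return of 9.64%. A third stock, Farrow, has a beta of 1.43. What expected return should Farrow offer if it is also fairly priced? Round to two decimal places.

MRP (SML slope) = (9.64% − 5.83%) / (1.73 − 0.90) = 3.81% / 0.83 = 4.5904%
R_f (intercept) = 5.83% − 0.90 × 4.5904% = 1.6986%
E(R_Farrow) = R_f + β × MRP = 1.6986% + 1.43 × 4.5904% = 8.26%

8.26%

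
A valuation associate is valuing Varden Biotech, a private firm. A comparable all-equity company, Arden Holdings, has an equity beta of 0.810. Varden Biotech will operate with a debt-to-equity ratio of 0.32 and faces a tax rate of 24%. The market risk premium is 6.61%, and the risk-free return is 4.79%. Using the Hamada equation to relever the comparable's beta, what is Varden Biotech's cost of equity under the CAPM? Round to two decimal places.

β_L = β_U × [1 + (1 − t)(D/E)] = 0.810 × [1 + (1 − 0.24) × 0.32]
    = 0.810 × [1 + 0.76 × 0.32] = 0.810 × 1.2432 = 1.0070
E(R) = R_f + β_L × MRP = 4.79% + 1.0070 × 6.61% = 11.45%

11.45%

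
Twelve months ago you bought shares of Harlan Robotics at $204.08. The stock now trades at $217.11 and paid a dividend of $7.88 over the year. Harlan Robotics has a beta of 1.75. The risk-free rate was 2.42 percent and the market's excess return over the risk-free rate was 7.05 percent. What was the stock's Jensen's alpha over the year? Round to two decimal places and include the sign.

Realised HPR = (P1 + D1 − P0) / P0 = (217.11 + 7.88 − 204.08) / 204.08 = 20.91 / 204.08 = 10.2460%
CAPM required = R_f + β·MRP = 2.42% + 1.75 × 7.05% = 14.7575%
α = realised − required = 10.2460% − 14.7575% = -4.51%

-4.51%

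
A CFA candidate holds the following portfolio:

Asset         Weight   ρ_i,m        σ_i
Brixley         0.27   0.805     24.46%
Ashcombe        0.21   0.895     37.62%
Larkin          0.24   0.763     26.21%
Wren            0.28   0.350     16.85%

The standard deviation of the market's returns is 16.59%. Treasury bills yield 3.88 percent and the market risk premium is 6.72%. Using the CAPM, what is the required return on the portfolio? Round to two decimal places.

β_Brixley = 0.805 × 24.46% / 16.59% = 1.1869
β_Ashcombe = 0.895 × 37.62% / 16.59% = 2.0295
β_Larkin = 0.763 × 26.21% / 16.59% = 1.2054
β_Wren = 0.350 × 16.85% / 16.59% = 0.3555
β_P = Σ w_i β_i = 0.27×1.1869 + 0.21×2.0295 + 0.24×1.2054 + 0.28×0.3555 = 1.1355
E(R_P) = R_f + β_P × MRP = 3.88% + 1.1355 × 6.72% = 11.51%

11.51%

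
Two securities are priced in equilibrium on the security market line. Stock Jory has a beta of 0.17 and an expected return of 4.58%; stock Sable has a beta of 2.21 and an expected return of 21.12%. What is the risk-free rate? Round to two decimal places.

3.20%

Both satisfy E(R) = R_f + β·MRP, so the slope of the SML is
MRP = (21.12% − 4.58%) / (2.21 − 0.17) = 16.54% / 2.04 = 8.1078%
R_f = E(R_Jory) − β_Jory·MRP = 4.58% − 0.17 × 8.1078% = 3.2017%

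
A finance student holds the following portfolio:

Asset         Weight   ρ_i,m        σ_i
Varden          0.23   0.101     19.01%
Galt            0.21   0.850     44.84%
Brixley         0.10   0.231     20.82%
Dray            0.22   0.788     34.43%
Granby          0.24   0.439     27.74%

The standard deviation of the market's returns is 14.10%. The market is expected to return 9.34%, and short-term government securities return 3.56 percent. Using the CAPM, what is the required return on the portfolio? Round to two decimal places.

10.86%

β_Varden = 0.101 × 19.01% / 14.10% = 0.1362
β_Galt = 0.850 × 44.84% / 14.10% = 2.7031
β_Brixley = 0.231 × 20.82% / 14.10% = 0.3411
β_Dray = 0.788 × 34.43% / 14.10% = 1.9242
β_Granby = 0.439 × 27.74% / 14.10% = 0.8637
β_P = Σ w_i β_i = 0.23×0.1362 + 0.21×2.7031 + 0.10×0.3411 + 0.22×1.9242 + 0.24×0.8637 = 1.2637
MRP = 9.34% − 3.56% = 5.78%
E(R_P) = R_f + β_P × MRP = 3.56% + 1.2637 × 5.78% = 10.86%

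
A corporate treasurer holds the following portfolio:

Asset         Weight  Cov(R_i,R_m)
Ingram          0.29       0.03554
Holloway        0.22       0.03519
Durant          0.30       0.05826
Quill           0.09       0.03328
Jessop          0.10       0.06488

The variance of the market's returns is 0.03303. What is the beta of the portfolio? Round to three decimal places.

β_Ingram = 0.03554 / 0.03303 = 1.0760
β_Holloway = 0.03519 / 0.03303 = 1.0654
β_Durant = 0.05826 / 0.03303 = 1.7639
β_Quill = 0.03328 / 0.03303 = 1.0076
β_Jessop = 0.06488 / 0.03303 = 1.9643
β_P = Σ w_i β_i = 0.29×1.0760 + 0.22×1.0654 + 0.30×1.7639 + 0.09×1.0076 + 0.10×1.9643 = 1.3627

1.363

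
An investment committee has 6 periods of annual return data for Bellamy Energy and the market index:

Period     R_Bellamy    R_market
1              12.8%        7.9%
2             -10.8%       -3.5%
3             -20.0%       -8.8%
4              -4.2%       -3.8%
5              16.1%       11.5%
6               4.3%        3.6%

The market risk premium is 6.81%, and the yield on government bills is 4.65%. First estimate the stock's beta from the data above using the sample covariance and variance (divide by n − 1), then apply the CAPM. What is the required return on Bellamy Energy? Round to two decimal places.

Mean R_i = (12.8 − 10.8 − 20.0 − 4.2 + 16.1 + 4.3) / 6 = -0.3000%
Mean R_m = (7.9 − 3.5 − 8.8 − 3.8 + 11.5 + 3.6) / 6 = 1.1500%
Σ(R_i − R̄_i)(R_m − R̄_m) = 533.5800  ⇒  Cov = 533.5800 / 5 = 106.7160
Σ(R_m − R̄_m)² = 303.8150  ⇒  Var(R_m) = 303.8150 / 5 = 60.7630
β = Cov / Var(R_m) = 106.7160 / 60.7630 = 1.7563
E(R) = R_f + β × MRP = 4.65% + 1.7563 × 6.81% = 16.61%

16.61%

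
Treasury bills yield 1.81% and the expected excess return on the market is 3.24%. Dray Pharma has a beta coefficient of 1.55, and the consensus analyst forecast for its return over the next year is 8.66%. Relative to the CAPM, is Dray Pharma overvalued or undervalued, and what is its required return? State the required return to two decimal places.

Undervalued; required return 6.83%

Required return = R_f + β·MRP = 1.81% + 1.55 × 3.24% = 6.83%
Forecast 8.66% > required 6.83% → the stock plots above the SML → undervalued.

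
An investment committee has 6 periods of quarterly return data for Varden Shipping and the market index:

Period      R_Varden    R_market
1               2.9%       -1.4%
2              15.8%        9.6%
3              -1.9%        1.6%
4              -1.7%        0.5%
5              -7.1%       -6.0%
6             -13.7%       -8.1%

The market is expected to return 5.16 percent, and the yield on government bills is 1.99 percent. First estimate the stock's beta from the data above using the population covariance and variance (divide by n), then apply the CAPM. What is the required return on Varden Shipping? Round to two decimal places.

6.74%

Mean R_i = (2.9 + 15.8 − 1.9 − 1.7 − 7.1 − 13.7) / 6 = -0.9500%
Mean R_m = (-1.4 + 9.6 + 1.6 + 0.5 − 6.0 − 8.1) / 6 = -0.6333%
Σ(R_i − R̄_i)(R_m − R̄_m) = 293.6900  ⇒  Cov = 293.6900 / 6 = 48.9483
Σ(R_m − R̄_m)² = 196.1333  ⇒  Var(R_m) = 196.1333 / 6 = 32.6889
β = Cov / Var(R_m) = 48.9483 / 32.6889 = 1.4974
MRP = 5.16% − 1.99% = 3.17%
E(R) = R_f + β × MRP = 1.99% + 1.4974 × 3.17% = 6.74%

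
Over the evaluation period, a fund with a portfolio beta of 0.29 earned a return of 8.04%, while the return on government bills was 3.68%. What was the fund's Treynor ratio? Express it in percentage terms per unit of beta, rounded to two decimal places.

Treynor = (R_P − R_f) / β_P = (8.04% − 3.68%) / 0.2900 = 4.36% / 0.2900 = 15.03%

15.03%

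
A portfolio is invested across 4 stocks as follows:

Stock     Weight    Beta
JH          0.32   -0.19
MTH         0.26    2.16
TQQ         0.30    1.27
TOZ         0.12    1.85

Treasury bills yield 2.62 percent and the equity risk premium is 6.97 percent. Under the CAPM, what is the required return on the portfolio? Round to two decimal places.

β_P = Σ w_i β_i = 0.32×-0.19 + 0.26×2.16 + 0.30×1.27 + 0.12×1.85 = 1.1038
E(R_P) = R_f + β_P × MRP = 2.62% + 1.1038 × 6.97% = 10.31%

10.31%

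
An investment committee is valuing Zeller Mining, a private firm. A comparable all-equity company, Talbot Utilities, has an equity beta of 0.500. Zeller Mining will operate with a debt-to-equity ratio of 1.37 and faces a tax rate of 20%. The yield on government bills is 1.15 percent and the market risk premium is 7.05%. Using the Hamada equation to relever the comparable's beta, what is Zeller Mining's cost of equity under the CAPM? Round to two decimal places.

8.54%

β_L = β_U × [1 + (1 − t)(D/E)] = 0.500 × [1 + (1 − 0.20) × 1.37]
    = 0.500 × [1 + 0.80 × 1.37] = 0.500 × 2.0960 = 1.0480
E(R) = R_f + β_L × MRP = 1.15% + 1.0480 × 7.05% = 8.54%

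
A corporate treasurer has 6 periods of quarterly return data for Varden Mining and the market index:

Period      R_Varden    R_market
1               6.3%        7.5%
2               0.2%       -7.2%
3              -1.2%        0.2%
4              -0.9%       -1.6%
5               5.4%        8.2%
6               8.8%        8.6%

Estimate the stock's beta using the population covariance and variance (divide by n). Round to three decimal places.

Mean R_i = (6.3 + 0.2 − 1.2 − 0.9 + 5.4 + 8.8) / 6 = 3.1000%
Mean R_m = (7.5 − 7.2 + 0.2 − 1.6 + 8.2 + 8.6) / 6 = 2.6167%
Σ(R_i − R̄_i)(R_m − R̄_m) = 118.3000  ⇒  Cov = 118.3000 / 6 = 19.7167
Σ(R_m − R̄_m)² = 210.8083  ⇒  Var(R_m) = 210.8083 / 6 = 35.1347
β = Cov / Var(R_m) = 19.7167 / 35.1347 = 0.5612

0.561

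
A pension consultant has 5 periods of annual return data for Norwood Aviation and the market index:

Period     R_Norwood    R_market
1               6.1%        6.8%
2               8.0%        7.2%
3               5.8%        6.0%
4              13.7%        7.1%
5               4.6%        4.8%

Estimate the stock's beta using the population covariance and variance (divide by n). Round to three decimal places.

Mean R_i = (6.1 + 8.0 + 5.8 + 13.7 + 4.6) / 5 = 7.6400%
Mean R_m = (6.8 + 7.2 + 6.0 + 7.1 + 4.8) / 5 = 6.3800%
Σ(R_i − R̄_i)(R_m − R̄_m) = 9.5140  ⇒  Cov = 9.5140 / 5 = 1.9028
Σ(R_m − R̄_m)² = 4.0080  ⇒  Var(R_m) = 4.0080 / 5 = 0.8016
β = Cov / Var(R_m) = 1.9028 / 0.8016 = 2.3738

2.374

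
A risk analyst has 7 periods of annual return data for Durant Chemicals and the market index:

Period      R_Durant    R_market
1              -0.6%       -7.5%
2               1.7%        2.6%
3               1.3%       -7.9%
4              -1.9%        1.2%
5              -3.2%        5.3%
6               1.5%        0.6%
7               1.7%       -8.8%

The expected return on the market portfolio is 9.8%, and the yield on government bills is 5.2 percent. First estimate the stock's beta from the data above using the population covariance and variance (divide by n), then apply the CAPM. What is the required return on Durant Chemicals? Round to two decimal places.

4.44%

Mean R_i = (-0.6 + 1.7 + 1.3 − 1.9 − 3.2 + 1.5 + 1.7) / 7 = 0.0714%
Mean R_m = (-7.5 + 2.6 − 7.9 + 1.2 + 5.3 + 0.6 − 8.8) / 7 = -2.0714%
Σ(R_i − R̄_i)(R_m − R̄_m) = -33.6143  ⇒  Cov = -33.6143 / 7 = -4.8020
Σ(R_m − R̄_m)² = 202.7143  ⇒  Var(R_m) = 202.7143 / 7 = 28.9592
β = Cov / Var(R_m) = -4.8020 / 28.9592 = -0.1658
MRP = 9.8% − 5.2% = 4.60%
E(R) = R_f + β × MRP = 5.2% + -0.1658 × 4.6% = 4.44%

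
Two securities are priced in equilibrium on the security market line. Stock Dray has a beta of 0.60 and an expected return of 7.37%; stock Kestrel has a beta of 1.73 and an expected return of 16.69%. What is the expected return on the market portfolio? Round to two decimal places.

10.67%

Both satisfy E(R) = R_f + β·MRP, so the slope of the SML is
MRP = (16.69% − 7.37%) / (1.73 − 0.60) = 9.32% / 1.13 = 8.2478%
R_f = E(R_Dray) − β_Dray·MRP = 7.37% − 0.60 × 8.2478% = 2.4213%
E(R_m) = R_f + MRP = 2.4213% + 8.2478% = 10.67%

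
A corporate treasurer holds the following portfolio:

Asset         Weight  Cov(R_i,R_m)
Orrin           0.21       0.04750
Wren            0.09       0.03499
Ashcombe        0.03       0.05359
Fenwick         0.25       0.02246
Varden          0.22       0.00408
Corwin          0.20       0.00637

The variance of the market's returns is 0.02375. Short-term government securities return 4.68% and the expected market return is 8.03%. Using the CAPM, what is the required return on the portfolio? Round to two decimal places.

7.86%

β_Orrin = 0.04750 / 0.02375 = 2.0000
β_Wren = 0.03499 / 0.02375 = 1.4733
β_Ashcombe = 0.05359 / 0.02375 = 2.2564
β_Fenwick = 0.02246 / 0.02375 = 0.9457
β_Varden = 0.00408 / 0.02375 = 0.1718
β_Corwin = 0.00637 / 0.02375 = 0.2682
β_P = Σ w_i β_i = 0.21×2.0000 + 0.09×1.4733 + 0.03×2.2564 + 0.25×0.9457 + 0.22×0.1718 + 0.20×0.2682 = 0.9482
MRP = 8.03% − 4.68% = 3.35%
E(R_P) = R_f + β_P × MRP = 4.68% + 0.9482 × 3.35% = 7.86%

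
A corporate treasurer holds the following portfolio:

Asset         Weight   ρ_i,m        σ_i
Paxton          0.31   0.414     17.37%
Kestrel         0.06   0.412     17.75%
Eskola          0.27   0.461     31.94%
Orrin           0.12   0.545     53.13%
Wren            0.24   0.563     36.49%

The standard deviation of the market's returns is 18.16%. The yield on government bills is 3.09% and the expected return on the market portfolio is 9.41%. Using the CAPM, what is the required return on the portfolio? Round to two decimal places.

β_Paxton = 0.414 × 17.37% / 18.16% = 0.3960
β_Kestrel = 0.412 × 17.75% / 18.16% = 0.4027
β_Eskola = 0.461 × 31.94% / 18.16% = 0.8108
β_Orrin = 0.545 × 53.13% / 18.16% = 1.5945
β_Wren = 0.563 × 36.49% / 18.16% = 1.1313
β_P = Σ w_i β_i = 0.31×0.3960 + 0.06×0.4027 + 0.27×0.8108 + 0.12×1.5945 + 0.24×1.1313 = 0.8287
MRP = 9.41% − 3.09% = 6.32%
E(R_P) = R_f + β_P × MRP = 3.09% + 0.8287 × 6.32% = 8.33%

8.33%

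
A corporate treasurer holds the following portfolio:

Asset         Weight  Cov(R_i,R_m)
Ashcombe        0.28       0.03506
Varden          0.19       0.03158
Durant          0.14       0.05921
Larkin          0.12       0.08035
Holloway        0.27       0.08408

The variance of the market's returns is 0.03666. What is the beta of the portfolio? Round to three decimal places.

β_Ashcombe = 0.03506 / 0.03666 = 0.9564
β_Varden = 0.03158 / 0.03666 = 0.8614
β_Durant = 0.05921 / 0.03666 = 1.6151
β_Larkin = 0.08035 / 0.03666 = 2.1918
β_Holloway = 0.08408 / 0.03666 = 2.2935
β_P = Σ w_i β_i = 0.28×0.9564 + 0.19×0.8614 + 0.14×1.6151 + 0.12×2.1918 + 0.27×2.2935 = 1.5398

1.540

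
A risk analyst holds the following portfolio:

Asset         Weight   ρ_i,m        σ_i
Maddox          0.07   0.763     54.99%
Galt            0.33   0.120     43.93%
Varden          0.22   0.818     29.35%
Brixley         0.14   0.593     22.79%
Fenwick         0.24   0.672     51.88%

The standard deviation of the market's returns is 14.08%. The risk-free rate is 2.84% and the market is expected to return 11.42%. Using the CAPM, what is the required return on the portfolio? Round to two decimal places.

15.16%

β_Maddox = 0.763 × 54.99% / 14.08% = 2.9799
β_Galt = 0.120 × 43.93% / 14.08% = 0.3744
β_Varden = 0.818 × 29.35% / 14.08% = 1.7051
β_Brixley = 0.593 × 22.79% / 14.08% = 0.9598
β_Fenwick = 0.672 × 51.88% / 14.08% = 2.4761
β_P = Σ w_i β_i = 0.07×2.9799 + 0.33×0.3744 + 0.22×1.7051 + 0.14×0.9598 + 0.24×2.4761 = 1.4359
MRP = 11.42% − 2.84% = 8.58%
E(R_P) = R_f + β_P × MRP = 2.84% + 1.4359 × 8.58% = 15.16%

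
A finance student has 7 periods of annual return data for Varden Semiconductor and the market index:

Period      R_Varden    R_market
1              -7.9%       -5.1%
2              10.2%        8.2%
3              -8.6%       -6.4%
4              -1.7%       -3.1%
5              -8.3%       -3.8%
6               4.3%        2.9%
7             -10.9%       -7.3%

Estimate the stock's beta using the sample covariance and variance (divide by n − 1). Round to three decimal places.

Mean R_i = (-7.9 + 10.2 − 8.6 − 1.7 − 8.3 + 4.3 − 10.9) / 7 = -3.2714%
Mean R_m = (-5.1 + 8.2 − 6.4 − 3.1 − 3.8 + 2.9 − 7.3) / 7 = -2.0857%
Σ(R_i − R̄_i)(R_m − R̄_m) = 260.0571  ⇒  Cov = 260.0571 / 6 = 43.3429
Σ(R_m − R̄_m)² = 189.5086  ⇒  Var(R_m) = 189.5086 / 6 = 31.5848
β = Cov / Var(R_m) = 43.3429 / 31.5848 = 1.3723

1.372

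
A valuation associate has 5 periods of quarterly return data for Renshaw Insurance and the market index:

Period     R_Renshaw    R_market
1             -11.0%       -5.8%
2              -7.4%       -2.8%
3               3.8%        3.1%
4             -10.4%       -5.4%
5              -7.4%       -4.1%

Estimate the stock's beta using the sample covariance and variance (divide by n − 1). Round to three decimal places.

1.644

Mean R_i = (-11.0 − 7.4 + 3.8 − 10.4 − 7.4) / 5 = -6.4800%
Mean R_m = (-5.8 − 2.8 + 3.1 − 5.4 − 4.1) / 5 = -3.0000%
Σ(R_i − R̄_i)(R_m − R̄_m) = 85.6000  ⇒  Cov = 85.6000 / 4 = 21.4000
Σ(R_m − R̄_m)² = 52.0600  ⇒  Var(R_m) = 52.0600 / 4 = 13.0150
β = Cov / Var(R_m) = 21.4000 / 13.0150 = 1.6443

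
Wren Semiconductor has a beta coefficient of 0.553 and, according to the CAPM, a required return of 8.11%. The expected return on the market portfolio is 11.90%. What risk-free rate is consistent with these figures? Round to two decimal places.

3.42%

E(R) = R_f + β(E(R_m) − R_f) = R_f(1 − β) + β·E(R_m)
8.11% = R_f × (1 − 0.553) + 0.553 × 11.90%
8.11% = R_f × 0.447 + 6.58070%
R_f = (8.11% − 6.58070%) / 0.447 = 3.42%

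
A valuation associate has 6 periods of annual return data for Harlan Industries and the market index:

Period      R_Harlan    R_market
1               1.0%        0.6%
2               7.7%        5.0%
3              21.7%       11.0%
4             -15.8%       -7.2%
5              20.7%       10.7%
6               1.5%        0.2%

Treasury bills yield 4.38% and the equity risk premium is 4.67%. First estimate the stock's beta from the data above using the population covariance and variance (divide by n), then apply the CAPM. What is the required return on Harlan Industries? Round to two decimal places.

13.73%

Mean R_i = (1.0 + 7.7 + 21.7 − 15.8 + 20.7 + 1.5) / 6 = 6.1333%
Mean R_m = (0.6 + 5.0 + 11.0 − 7.2 + 10.7 + 0.2) / 6 = 3.3833%
Σ(R_i − R̄_i)(R_m − R̄_m) = 488.8433  ⇒  Cov = 488.8433 / 6 = 81.4739
Σ(R_m − R̄_m)² = 244.0483  ⇒  Var(R_m) = 244.0483 / 6 = 40.6747
β = Cov / Var(R_m) = 81.4739 / 40.6747 = 2.0031
E(R) = R_f + β × MRP = 4.38% + 2.0031 × 4.67% = 13.73%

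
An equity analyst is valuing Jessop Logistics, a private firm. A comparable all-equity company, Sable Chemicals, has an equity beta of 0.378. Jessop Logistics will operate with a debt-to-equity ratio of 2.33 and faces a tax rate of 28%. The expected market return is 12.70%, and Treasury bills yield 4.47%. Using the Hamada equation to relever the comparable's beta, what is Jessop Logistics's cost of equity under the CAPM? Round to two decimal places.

β_L = β_U × [1 + (1 − t)(D/E)] = 0.378 × [1 + (1 − 0.28) × 2.33]
    = 0.378 × [1 + 0.72 × 2.33] = 0.378 × 2.6776 = 1.0121
MRP = 12.70% − 4.47% = 8.23%
E(R) = R_f + β_L × MRP = 4.47% + 1.0121 × 8.23% = 12.80%

12.80%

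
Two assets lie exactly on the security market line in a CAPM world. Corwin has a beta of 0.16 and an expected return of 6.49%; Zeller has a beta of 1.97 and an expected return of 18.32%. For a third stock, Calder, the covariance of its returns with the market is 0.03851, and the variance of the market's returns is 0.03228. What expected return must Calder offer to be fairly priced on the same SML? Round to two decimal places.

MRP = (18.32% − 6.49%) / (1.97 − 0.16) = 6.5359%
R_f = 6.49% − 0.16 × 6.5359% = 5.4443%
β_Calder = Cov / Var(R_m) = 0.03851 / 0.03228 = 1.1930
E(R_Calder) = R_f + β × MRP = 5.4443% + 1.1930 × 6.5359% = 13.24%

13.24%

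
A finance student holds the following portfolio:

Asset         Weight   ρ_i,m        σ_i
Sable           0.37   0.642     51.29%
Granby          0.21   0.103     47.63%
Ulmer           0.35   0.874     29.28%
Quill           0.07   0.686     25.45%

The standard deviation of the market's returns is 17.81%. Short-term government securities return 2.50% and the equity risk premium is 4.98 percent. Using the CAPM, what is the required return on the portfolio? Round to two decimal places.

β_Sable = 0.642 × 51.29% / 17.81% = 1.8489
β_Granby = 0.103 × 47.63% / 17.81% = 0.2755
β_Ulmer = 0.874 × 29.28% / 17.81% = 1.4369
β_Quill = 0.686 × 25.45% / 17.81% = 0.9803
β_P = Σ w_i β_i = 0.37×1.8489 + 0.21×0.2755 + 0.35×1.4369 + 0.07×0.9803 = 1.3135
E(R_P) = R_f + β_P × MRP = 2.50% + 1.3135 × 4.98% = 9.04%

9.04%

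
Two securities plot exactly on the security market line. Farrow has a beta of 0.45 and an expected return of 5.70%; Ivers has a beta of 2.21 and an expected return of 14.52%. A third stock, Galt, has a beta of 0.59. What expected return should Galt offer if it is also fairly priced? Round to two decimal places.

MRP (SML slope) = (14.52% − 5.70%) / (2.21 − 0.45) = 8.82% / 1.76 = 5.0114%
R_f (intercept) = 5.70% − 0.45 × 5.0114% = 3.4449%
E(R_Galt) = R_f + β × MRP = 3.4449% + 0.59 × 5.0114% = 6.40%

6.40%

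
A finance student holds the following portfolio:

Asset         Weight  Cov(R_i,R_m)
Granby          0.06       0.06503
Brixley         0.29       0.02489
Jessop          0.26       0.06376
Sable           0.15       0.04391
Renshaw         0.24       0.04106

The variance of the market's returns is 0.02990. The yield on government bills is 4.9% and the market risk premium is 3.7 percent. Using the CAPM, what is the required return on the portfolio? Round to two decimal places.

10.36%

β_Granby = 0.06503 / 0.02990 = 2.1749
β_Brixley = 0.02489 / 0.02990 = 0.8324
β_Jessop = 0.06376 / 0.02990 = 2.1324
β_Sable = 0.04391 / 0.02990 = 1.4686
β_Renshaw = 0.04106 / 0.02990 = 1.3732
β_P = Σ w_i β_i = 0.06×2.1749 + 0.29×0.8324 + 0.26×2.1324 + 0.15×1.4686 + 0.24×1.3732 = 1.4762
E(R_P) = R_f + β_P × MRP = 4.9% + 1.4762 × 3.7% = 10.36%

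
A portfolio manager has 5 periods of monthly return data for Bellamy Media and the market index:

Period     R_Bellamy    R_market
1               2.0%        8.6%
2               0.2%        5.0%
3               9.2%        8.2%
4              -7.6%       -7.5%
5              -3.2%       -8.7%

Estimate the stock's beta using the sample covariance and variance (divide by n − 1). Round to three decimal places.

0.609

Mean R_i = (2.0 + 0.2 + 9.2 − 7.6 − 3.2) / 5 = 0.1200%
Mean R_m = (8.6 + 5.0 + 8.2 − 7.5 − 8.7) / 5 = 1.1200%
Σ(R_i − R̄_i)(R_m − R̄_m) = 177.8080  ⇒  Cov = 177.8080 / 4 = 44.4520
Σ(R_m − R̄_m)² = 291.8680  ⇒  Var(R_m) = 291.8680 / 4 = 72.9670
β = Cov / Var(R_m) = 44.4520 / 72.9670 = 0.6092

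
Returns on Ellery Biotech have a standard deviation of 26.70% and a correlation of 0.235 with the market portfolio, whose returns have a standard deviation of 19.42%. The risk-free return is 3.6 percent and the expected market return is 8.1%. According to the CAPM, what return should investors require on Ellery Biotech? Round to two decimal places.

5.05%

β = ρ × σ_i / σ_m = 0.235 × 26.70% / 19.42% = 0.3231
MRP = 8.1% − 3.6% = 4.50%
E(R) = 3.6% + 0.3231 × 4.5% = 5.05%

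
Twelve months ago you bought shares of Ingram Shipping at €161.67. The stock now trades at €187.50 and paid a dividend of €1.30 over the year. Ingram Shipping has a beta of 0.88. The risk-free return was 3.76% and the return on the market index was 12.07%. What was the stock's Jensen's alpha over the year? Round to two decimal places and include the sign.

+5.71%

Realised HPR = (P1 + D1 − P0) / P0 = (187.50 + 1.30 − 161.67) / 161.67 = 27.13 / 161.67 = 16.7811%
MRP = 12.07% − 3.76% = 8.31%
CAPM required = R_f + β·MRP = 3.76% + 0.88 × 8.31% = 11.0728%
α = realised − required = 16.7811% − 11.0728% = +5.71%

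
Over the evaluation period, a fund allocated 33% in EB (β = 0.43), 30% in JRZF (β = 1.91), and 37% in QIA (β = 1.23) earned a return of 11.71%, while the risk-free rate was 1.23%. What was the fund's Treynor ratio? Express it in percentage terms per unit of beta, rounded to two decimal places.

8.96%

β_P = 0.33×0.43 + 0.30×1.91 + 0.37×1.23 = 1.1700
Treynor = (R_P − R_f) / β_P = (11.71% − 1.23%) / 1.1700 = 10.48% / 1.1700 = 8.96%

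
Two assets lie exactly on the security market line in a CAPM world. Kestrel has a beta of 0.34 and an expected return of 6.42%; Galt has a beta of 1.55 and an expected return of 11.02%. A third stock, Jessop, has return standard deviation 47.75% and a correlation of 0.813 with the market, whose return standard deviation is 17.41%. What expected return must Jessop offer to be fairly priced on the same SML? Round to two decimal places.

13.60%

MRP = (11.02% − 6.42%) / (1.55 − 0.34) = 3.8017%
R_f = 6.42% − 0.34 × 3.8017% = 5.1274%
β_Jessop = ρ·σ_i/σ_m = 0.813 × 47.75 / 17.41 = 2.2298
E(R_Jessop) = R_f + β × MRP = 5.1274% + 2.2298 × 3.8017% = 13.60%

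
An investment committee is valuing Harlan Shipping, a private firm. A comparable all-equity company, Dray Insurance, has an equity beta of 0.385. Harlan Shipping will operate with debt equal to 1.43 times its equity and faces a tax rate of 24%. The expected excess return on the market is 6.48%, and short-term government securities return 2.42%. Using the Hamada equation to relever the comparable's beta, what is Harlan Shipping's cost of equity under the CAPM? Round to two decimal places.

β_L = β_U × [1 + (1 − t)(D/E)] = 0.385 × [1 + (1 − 0.24) × 1.43]
    = 0.385 × [1 + 0.76 × 1.43] = 0.385 × 2.0868 = 0.8034
E(R) = R_f + β_L × MRP = 2.42% + 0.8034 × 6.48% = 7.63%

7.63%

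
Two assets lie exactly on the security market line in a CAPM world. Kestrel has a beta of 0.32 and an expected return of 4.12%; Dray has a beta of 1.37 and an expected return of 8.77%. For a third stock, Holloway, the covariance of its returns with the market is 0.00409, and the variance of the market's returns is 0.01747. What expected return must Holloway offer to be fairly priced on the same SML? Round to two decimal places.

MRP = (8.77% − 4.12%) / (1.37 − 0.32) = 4.4286%
R_f = 4.12% − 0.32 × 4.4286% = 2.7028%
β_Holloway = Cov / Var(R_m) = 0.00409 / 0.01747 = 0.2341
E(R_Holloway) = R_f + β × MRP = 2.7028% + 0.2341 × 4.4286% = 3.74%

3.74%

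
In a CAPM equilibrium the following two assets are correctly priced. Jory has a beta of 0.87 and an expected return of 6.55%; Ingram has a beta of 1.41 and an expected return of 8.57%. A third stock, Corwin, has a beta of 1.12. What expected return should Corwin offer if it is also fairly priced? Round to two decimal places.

7.49%

MRP (SML slope) = (8.57% − 6.55%) / (1.41 − 0.87) = 2.02% / 0.54 = 3.7407%
R_f (intercept) = 6.55% − 0.87 × 3.7407% = 3.2956%
E(R_Corwin) = R_f + β × MRP = 3.2956% + 1.12 × 3.7407% = 7.49%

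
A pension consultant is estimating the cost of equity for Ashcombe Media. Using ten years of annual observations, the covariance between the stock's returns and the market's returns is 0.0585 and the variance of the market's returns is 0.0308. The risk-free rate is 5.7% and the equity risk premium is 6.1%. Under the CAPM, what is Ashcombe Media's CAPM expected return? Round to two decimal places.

17.29%

β = Cov(R_i, R_m) / Var(R_m) = 0.0585 / 0.0308 = 1.8994
E(R) = R_f + β × MRP = 5.7% + 1.8994 × 6.1% = 17.29%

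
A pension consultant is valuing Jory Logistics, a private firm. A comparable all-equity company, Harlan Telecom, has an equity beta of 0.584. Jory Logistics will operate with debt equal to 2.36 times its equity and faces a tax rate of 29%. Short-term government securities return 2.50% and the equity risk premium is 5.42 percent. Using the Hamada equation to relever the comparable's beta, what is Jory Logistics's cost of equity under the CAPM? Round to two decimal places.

β_L = β_U × [1 + (1 − t)(D/E)] = 0.584 × [1 + (1 − 0.29) × 2.36]
    = 0.584 × [1 + 0.71 × 2.36] = 0.584 × 2.6756 = 1.5626
E(R) = R_f + β_L × MRP = 2.50% + 1.5626 × 5.42% = 10.97%

10.97%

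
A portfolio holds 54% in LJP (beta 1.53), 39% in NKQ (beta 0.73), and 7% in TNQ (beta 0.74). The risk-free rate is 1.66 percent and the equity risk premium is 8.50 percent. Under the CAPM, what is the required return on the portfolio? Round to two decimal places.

β_P = Σ w_i β_i = 0.54×1.53 + 0.39×0.73 + 0.07×0.74 = 1.1627
E(R_P) = R_f + β_P × MRP = 1.66% + 1.1627 × 8.50% = 11.54%

11.54%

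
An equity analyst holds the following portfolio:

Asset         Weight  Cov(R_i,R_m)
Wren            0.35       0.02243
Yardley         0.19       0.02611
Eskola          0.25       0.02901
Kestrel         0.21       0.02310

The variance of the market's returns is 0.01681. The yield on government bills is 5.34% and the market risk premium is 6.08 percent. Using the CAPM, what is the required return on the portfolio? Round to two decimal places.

14.35%

β_Wren = 0.02243 / 0.01681 = 1.3343
β_Yardley = 0.02611 / 0.01681 = 1.5532
β_Eskola = 0.02901 / 0.01681 = 1.7258
β_Kestrel = 0.02310 / 0.01681 = 1.3742
β_P = Σ w_i β_i = 0.35×1.3343 + 0.19×1.5532 + 0.25×1.7258 + 0.21×1.3742 = 1.4821
E(R_P) = R_f + β_P × MRP = 5.34% + 1.4821 × 6.08% = 14.35%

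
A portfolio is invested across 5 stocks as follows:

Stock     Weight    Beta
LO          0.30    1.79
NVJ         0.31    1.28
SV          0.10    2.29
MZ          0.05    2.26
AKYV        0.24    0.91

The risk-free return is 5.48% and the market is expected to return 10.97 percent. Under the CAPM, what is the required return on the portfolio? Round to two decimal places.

13.68%

β_P = Σ w_i β_i = 0.30×1.79 + 0.31×1.28 + 0.10×2.29 + 0.05×2.26 + 0.24×0.91 = 1.4942
MRP = 10.97% − 5.48% = 5.49%
E(R_P) = R_f + β_P × MRP = 5.48% + 1.4942 × 5.49% = 13.68%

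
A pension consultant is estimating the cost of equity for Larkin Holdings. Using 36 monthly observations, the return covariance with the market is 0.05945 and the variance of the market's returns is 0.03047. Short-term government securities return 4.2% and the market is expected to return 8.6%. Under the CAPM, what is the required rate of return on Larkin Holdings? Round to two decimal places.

12.78%

β = Cov(R_i, R_m) / Var(R_m) = 0.05945 / 0.03047 = 1.9511
MRP = 8.6% − 4.2% = 4.40%
E(R) = R_f + β × MRP = 4.2% + 1.9511 × 4.4% = 12.78%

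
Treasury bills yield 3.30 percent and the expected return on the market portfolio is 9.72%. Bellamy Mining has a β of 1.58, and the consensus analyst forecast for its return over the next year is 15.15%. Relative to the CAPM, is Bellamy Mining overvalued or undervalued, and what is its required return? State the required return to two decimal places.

MRP = 9.72% − 3.30% = 6.42%
Required return = R_f + β·MRP = 3.30% + 1.58 × 6.42% = 13.44%
Forecast 15.15% > required 13.44% → the stock plots above the SML → undervalued.

Undervalued; required return 13.44%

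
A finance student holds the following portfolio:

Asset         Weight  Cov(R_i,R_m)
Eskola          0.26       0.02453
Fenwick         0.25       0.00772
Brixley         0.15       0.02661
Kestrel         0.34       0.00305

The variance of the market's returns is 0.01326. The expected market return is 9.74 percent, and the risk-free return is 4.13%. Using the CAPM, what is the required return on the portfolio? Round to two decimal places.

9.77%

β_Eskola = 0.02453 / 0.01326 = 1.8499
β_Fenwick = 0.00772 / 0.01326 = 0.5822
β_Brixley = 0.02661 / 0.01326 = 2.0068
β_Kestrel = 0.00305 / 0.01326 = 0.2300
β_P = Σ w_i β_i = 0.26×1.8499 + 0.25×0.5822 + 0.15×2.0068 + 0.34×0.2300 = 1.0057
MRP = 9.74% − 4.13% = 5.61%
E(R_P) = R_f + β_P × MRP = 4.13% + 1.0057 × 5.61% = 9.77%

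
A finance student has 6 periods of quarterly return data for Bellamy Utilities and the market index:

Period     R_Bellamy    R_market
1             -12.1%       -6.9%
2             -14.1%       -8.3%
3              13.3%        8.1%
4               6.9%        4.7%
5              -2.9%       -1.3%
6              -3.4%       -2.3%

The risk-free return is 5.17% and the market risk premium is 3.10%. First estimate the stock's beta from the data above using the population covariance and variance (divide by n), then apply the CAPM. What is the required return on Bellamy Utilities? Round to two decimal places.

10.31%

Mean R_i = (-12.1 − 14.1 + 13.3 + 6.9 − 2.9 − 3.4) / 6 = -2.0500%
Mean R_m = (-6.9 − 8.3 + 8.1 + 4.7 − 1.3 − 2.3) / 6 = -1.0000%
Σ(R_i − R̄_i)(R_m − R̄_m) = 339.9700  ⇒  Cov = 339.9700 / 6 = 56.6617
Σ(R_m − R̄_m)² = 205.1800  ⇒  Var(R_m) = 205.1800 / 6 = 34.1967
β = Cov / Var(R_m) = 56.6617 / 34.1967 = 1.6569
E(R) = R_f + β × MRP = 5.17% + 1.6569 × 3.10% = 10.31%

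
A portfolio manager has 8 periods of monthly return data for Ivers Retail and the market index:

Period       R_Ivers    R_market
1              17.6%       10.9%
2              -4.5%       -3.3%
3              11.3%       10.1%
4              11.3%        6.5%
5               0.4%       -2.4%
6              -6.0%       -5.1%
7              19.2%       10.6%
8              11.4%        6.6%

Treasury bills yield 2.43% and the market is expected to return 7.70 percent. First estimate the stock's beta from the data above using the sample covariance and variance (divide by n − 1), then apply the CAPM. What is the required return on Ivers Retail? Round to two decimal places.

Mean R_i = (17.6 − 4.5 + 11.3 + 11.3 + 0.4 − 6.0 + 19.2 + 11.4) / 8 = 7.5875%
Mean R_m = (10.9 − 3.3 + 10.1 + 6.5 − 2.4 − 5.1 + 10.6 + 6.6) / 8 = 4.2375%
Σ(R_i − R̄_i)(R_m − R̄_m) = 445.4538  ⇒  Cov = 445.4538 / 7 = 63.6363
Σ(R_m − R̄_m)² = 317.9988  ⇒  Var(R_m) = 317.9988 / 7 = 45.4284
β = Cov / Var(R_m) = 63.6363 / 45.4284 = 1.4008
MRP = 7.70% − 2.43% = 5.27%
E(R) = R_f + β × MRP = 2.43% + 1.4008 × 5.27% = 9.81%

9.81%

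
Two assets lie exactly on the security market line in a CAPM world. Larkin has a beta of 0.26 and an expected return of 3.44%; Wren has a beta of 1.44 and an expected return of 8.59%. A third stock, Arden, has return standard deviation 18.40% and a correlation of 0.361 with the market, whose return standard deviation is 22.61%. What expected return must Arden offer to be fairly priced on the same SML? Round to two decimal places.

MRP = (8.59% − 3.44%) / (1.44 − 0.26) = 4.3644%
R_f = 3.44% − 0.26 × 4.3644% = 2.3053%
β_Arden = ρ·σ_i/σ_m = 0.361 × 18.40 / 22.61 = 0.2938
E(R_Arden) = R_f + β × MRP = 2.3053% + 0.2938 × 4.3644% = 3.59%

3.59%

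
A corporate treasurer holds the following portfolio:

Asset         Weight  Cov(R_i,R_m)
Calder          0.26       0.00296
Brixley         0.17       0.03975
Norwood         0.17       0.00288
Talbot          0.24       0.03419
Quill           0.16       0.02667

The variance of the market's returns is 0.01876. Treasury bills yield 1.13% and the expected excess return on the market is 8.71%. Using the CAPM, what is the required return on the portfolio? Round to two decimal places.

10.64%

β_Calder = 0.00296 / 0.01876 = 0.1578
β_Brixley = 0.03975 / 0.01876 = 2.1189
β_Norwood = 0.00288 / 0.01876 = 0.1535
β_Talbot = 0.03419 / 0.01876 = 1.8225
β_Quill = 0.02667 / 0.01876 = 1.4216
β_P = Σ w_i β_i = 0.26×0.1578 + 0.17×2.1189 + 0.17×0.1535 + 0.24×1.8225 + 0.16×1.4216 = 1.0922
E(R_P) = R_f + β_P × MRP = 1.13% + 1.0922 × 8.71% = 10.64%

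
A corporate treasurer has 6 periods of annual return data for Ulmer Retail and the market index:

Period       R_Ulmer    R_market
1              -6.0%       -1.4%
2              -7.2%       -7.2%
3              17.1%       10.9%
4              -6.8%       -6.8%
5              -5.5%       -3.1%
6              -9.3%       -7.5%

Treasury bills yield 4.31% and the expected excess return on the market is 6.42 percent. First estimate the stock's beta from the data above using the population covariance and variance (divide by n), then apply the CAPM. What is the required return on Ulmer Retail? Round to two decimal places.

Mean R_i = (-6.0 − 7.2 + 17.1 − 6.8 − 5.5 − 9.3) / 6 = -2.9500%
Mean R_m = (-1.4 − 7.2 + 10.9 − 6.8 − 3.1 − 7.5) / 6 = -2.5167%
Σ(R_i − R̄_i)(R_m − R̄_m) = 335.1250  ⇒  Cov = 335.1250 / 6 = 55.8542
Σ(R_m − R̄_m)² = 246.7083  ⇒  Var(R_m) = 246.7083 / 6 = 41.1181
β = Cov / Var(R_m) = 55.8542 / 41.1181 = 1.3584
E(R) = R_f + β × MRP = 4.31% + 1.3584 × 6.42% = 13.03%

13.03%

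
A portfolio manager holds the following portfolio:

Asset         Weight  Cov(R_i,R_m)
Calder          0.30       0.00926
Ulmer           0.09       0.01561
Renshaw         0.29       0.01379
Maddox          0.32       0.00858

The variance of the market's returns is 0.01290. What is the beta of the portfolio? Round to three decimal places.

β_Calder = 0.00926 / 0.01290 = 0.7178
β_Ulmer = 0.01561 / 0.01290 = 1.2101
β_Renshaw = 0.01379 / 0.01290 = 1.0690
β_Maddox = 0.00858 / 0.01290 = 0.6651
β_P = Σ w_i β_i = 0.30×0.7178 + 0.09×1.2101 + 0.29×1.0690 + 0.32×0.6651 = 0.8471

0.847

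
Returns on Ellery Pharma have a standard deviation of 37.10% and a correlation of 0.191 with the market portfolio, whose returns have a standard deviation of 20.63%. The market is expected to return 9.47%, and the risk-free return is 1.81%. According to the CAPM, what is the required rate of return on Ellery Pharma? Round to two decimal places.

β = ρ × σ_i / σ_m = 0.191 × 37.10% / 20.63% = 0.3435
MRP = 9.47% − 1.81% = 7.66%
E(R) = 1.81% + 0.3435 × 7.66% = 4.44%

4.44%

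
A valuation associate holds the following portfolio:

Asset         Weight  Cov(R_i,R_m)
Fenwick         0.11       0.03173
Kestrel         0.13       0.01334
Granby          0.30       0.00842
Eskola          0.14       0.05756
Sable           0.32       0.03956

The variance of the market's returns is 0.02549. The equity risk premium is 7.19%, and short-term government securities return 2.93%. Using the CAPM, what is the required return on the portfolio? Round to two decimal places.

10.96%

β_Fenwick = 0.03173 / 0.02549 = 1.2448
β_Kestrel = 0.01334 / 0.02549 = 0.5233
β_Granby = 0.00842 / 0.02549 = 0.3303
β_Eskola = 0.05756 / 0.02549 = 2.2581
β_Sable = 0.03956 / 0.02549 = 1.5520
β_P = Σ w_i β_i = 0.11×1.2448 + 0.13×0.5233 + 0.30×0.3303 + 0.14×2.2581 + 0.32×1.5520 = 1.1168
E(R_P) = R_f + β_P × MRP = 2.93% + 1.1168 × 7.19% = 10.96%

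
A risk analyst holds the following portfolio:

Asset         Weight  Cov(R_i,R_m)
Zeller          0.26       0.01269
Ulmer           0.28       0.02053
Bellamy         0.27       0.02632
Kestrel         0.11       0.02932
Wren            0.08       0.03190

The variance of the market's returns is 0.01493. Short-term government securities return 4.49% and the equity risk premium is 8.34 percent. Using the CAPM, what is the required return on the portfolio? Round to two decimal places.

β_Zeller = 0.01269 / 0.01493 = 0.8500
β_Ulmer = 0.02053 / 0.01493 = 1.3751
β_Bellamy = 0.02632 / 0.01493 = 1.7629
β_Kestrel = 0.02932 / 0.01493 = 1.9638
β_Wren = 0.03190 / 0.01493 = 2.1366
β_P = Σ w_i β_i = 0.26×0.8500 + 0.28×1.3751 + 0.27×1.7629 + 0.11×1.9638 + 0.08×2.1366 = 1.4690
E(R_P) = R_f + β_P × MRP = 4.49% + 1.4690 × 8.34% = 16.74%

16.74%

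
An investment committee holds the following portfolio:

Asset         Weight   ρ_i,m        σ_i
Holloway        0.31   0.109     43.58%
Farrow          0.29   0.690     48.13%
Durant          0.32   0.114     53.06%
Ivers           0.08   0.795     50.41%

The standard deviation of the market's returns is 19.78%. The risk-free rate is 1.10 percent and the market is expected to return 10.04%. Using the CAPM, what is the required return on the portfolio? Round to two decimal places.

β_Holloway = 0.109 × 43.58% / 19.78% = 0.2402
β_Farrow = 0.690 × 48.13% / 19.78% = 1.6790
β_Durant = 0.114 × 53.06% / 19.78% = 0.3058
β_Ivers = 0.795 × 50.41% / 19.78% = 2.0261
β_P = Σ w_i β_i = 0.31×0.2402 + 0.29×1.6790 + 0.32×0.3058 + 0.08×2.0261 = 0.8213
MRP = 10.04% − 1.10% = 8.94%
E(R_P) = R_f + β_P × MRP = 1.10% + 0.8213 × 8.94% = 8.44%

8.44%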